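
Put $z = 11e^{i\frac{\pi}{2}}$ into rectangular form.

a = r cos θ = 11 * 0 = 0
b = r sin θ = 11 * 1 = 11
z = 11i


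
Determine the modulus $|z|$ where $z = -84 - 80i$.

|z| = sqrt(a^2 + b^2) = sqrt((-84)^2 + (-80)^2) = sqrt(13456) = 116


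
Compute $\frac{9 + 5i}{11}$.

Divisor is real, so divide each part by 11:
= 9/11 + (5/11)i


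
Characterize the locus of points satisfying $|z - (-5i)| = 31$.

|z - z0| = r describes a circle centered at z0 with radius r
Here z0 = -5i and r = 31
Locus: Circle centered at (0, -5) with radius 31


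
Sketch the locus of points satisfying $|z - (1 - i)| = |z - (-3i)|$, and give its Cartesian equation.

|z - z1| = |z - z2| means z is equidistant from z1 and z2,
i.e. the perpendicular bisector of the segment from (1, -1) to (0, -3) (midpoint (1/2, -2)).
With z = x + yi, square both sides:
(x - 1)^2 + (y - (-1))^2 = (x - 0)^2 + (y - (-3))^2
The x^2 and y^2 terms cancel: -2x + (-4)y = 9 - 2 = 7
Simplify: 2x + 4y = -7
Locus: Perpendicular bisector of the segment from (1, -1) to (0, -3): the line 2x + 4y = -7


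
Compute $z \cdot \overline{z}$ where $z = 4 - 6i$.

z * conjugate(z) = |z|^2 = a^2 + b^2
= 4^2 + (-6)^2 = 52


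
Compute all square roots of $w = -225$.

|w| = 225, arg(w) = 180°
Root modulus = 225^(1/2) = 15
Root arguments: θ_k = (180° + 360°k)/2 for k = 0, 1, ..., 1
Roots: 15i, -15i


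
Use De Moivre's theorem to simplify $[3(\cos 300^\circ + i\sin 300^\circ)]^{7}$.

By De Moivre: z^n = r^n(cos(nθ) + i sin(nθ))
= 3^7(cos(7*300°) + i sin(7*300°))
= 2187(cos 300° + i sin 300°)
= 2187/2 - (2187*sqrt(3)/2)i


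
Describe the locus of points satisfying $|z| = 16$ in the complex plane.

|z| = 16 means sqrt(x^2 + y^2) = 16
This is a circle of radius 16 centered at the origin


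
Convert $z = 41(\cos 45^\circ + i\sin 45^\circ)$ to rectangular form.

a = r cos θ = 41 * sqrt(2)/2 = 41*sqrt(2)/2
b = r sin θ = 41 * sqrt(2)/2 = 41*sqrt(2)/2
z = 41*sqrt(2)/2 + (41*sqrt(2)/2)i


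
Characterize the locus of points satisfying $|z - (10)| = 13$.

|z - z0| = r describes a circle centered at z0 with radius r
Here z0 = 10 and r = 13
Locus: Circle centered at (10, 0) with radius 13


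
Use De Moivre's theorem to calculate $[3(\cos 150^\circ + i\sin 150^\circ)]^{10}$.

By De Moivre: z^n = r^n(cos(nθ) + i sin(nθ))
= 3^10(cos(10*150°) + i sin(10*150°))
= 59049(cos 60° + i sin 60°)
= 59049/2 + (59049*sqrt(3)/2)i


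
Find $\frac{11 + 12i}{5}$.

Divisor is real, so divide each part by 5:
= 11/5 + (12/5)i


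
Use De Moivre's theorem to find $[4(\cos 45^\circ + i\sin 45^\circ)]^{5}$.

By De Moivre: z^n = r^n(cos(nθ) + i sin(nθ))
= 4^5(cos(5*45°) + i sin(5*45°))
= 1024(cos 225° + i sin 225°)
= -512*sqrt(2) - 512*sqrt(2)i


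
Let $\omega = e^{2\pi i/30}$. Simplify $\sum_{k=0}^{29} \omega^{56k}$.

Let ζ = ω^56 = e^(2πi·56/30). Since 30 ∤ 56, ζ ≠ 1.
Sum = Σ_{k=0}^{29} ζ^k = (ζ^30 - 1)/(ζ - 1) = (ω^{56·30} - 1)/(ζ - 1) = (1 - 1)/(ζ - 1) = 0


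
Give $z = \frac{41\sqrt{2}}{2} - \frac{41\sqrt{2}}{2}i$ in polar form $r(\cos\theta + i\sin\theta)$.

r = |z| = sqrt(a^2 + b^2) = sqrt((41*sqrt(2)/2)^2 + (-41*sqrt(2)/2)^2) = sqrt(1681/2 + 1681/2) = sqrt(1681) = 41
θ = arctan(b/a) = arctan(-28.9914/28.9914) (quadrant-adjusted) = 315°
z = 41(cos 315° + i sin 315°)


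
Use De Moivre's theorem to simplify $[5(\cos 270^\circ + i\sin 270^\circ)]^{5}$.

By De Moivre: z^n = r^n(cos(nθ) + i sin(nθ))
= 5^5(cos(5*270°) + i sin(5*270°))
= 3125(cos 270° + i sin 270°)
= -3125i


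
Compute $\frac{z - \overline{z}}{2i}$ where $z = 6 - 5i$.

z - conjugate(z) = 2bi
(z - conjugate(z))/(2i) = 2bi/(2i) = b = -5


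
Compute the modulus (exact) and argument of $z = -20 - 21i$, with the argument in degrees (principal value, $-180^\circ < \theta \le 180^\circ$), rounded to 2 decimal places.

|z| = sqrt((-20)^2 + (-21)^2) = 29
arg(z) = arctan(b/a) = arctan(-21/-20) (quadrant-adjusted) = -133.60°


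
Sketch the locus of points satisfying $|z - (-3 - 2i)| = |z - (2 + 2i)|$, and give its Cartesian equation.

|z - z1| = |z - z2| means z is equidistant from z1 and z2,
i.e. the perpendicular bisector of the segment from (-3, -2) to (2, 2) (midpoint (-1/2, 0)).
With z = x + yi, square both sides:
(x - (-3))^2 + (y - (-2))^2 = (x - 2)^2 + (y - 2)^2
The x^2 and y^2 terms cancel: 10x + 8y = 8 - 13 = -5
Simplify: 10x + 8y = -5
Locus: Perpendicular bisector of the segment from (-3, -2) to (2, 2): the line 10x + 8y = -5


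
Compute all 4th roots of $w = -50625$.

|w| = 50625, arg(w) = 180°
Root modulus = 50625^(1/4) = 15
Root arguments: θ_k = (180° + 360°k)/4 for k = 0, 1, ..., 3
Roots: 15*sqrt(2)/2 + (15*sqrt(2)/2)i, -15*sqrt(2)/2 + (15*sqrt(2)/2)i, -15*sqrt(2)/2 - (15*sqrt(2)/2)i, 15*sqrt(2)/2 - (15*sqrt(2)/2)i


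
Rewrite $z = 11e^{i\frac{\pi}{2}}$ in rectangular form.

a = r cos θ = 11 * 0 = 0
b = r sin θ = 11 * 1 = 11
z = 11i


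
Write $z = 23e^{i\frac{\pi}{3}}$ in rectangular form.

a = r cos θ = 23 * 1/2 = 23/2
b = r sin θ = 23 * sqrt(3)/2 = 23*sqrt(3)/2
z = 23/2 + (23*sqrt(3)/2)i


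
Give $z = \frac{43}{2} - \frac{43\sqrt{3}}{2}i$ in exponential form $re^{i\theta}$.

r = |z| = sqrt((43/2)^2 + (-43*sqrt(3)/2)^2) = sqrt(1849/4 + 5547/4) = sqrt(1849) = 43
θ = arctan(b/a) = arctan(-37.2391/21.5) (quadrant-adjusted) = -60° = -π/3
z = 43e^(-i*π/3)


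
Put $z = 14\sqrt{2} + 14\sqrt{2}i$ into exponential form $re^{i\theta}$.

r = |z| = sqrt((14*sqrt(2))^2 + (14*sqrt(2))^2) = sqrt(392 + 392) = sqrt(784) = 28
θ = arctan(b/a) = arctan(19.799/19.799) (quadrant-adjusted) = 45° = π/4
z = 28e^(i*π/4)


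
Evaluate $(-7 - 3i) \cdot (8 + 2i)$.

(a1*a2 - b1*b2) + (a1*b2 + b1*a2)i
= (-56 - (-6)) + (-14 + (-24))i
= -50 - 38i


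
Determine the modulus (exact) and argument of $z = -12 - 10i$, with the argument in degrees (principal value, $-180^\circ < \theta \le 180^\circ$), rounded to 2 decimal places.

|z| = sqrt((-12)^2 + (-10)^2) = sqrt(244)
arg(z) = arctan(b/a) = arctan(-10/-12) (quadrant-adjusted) = -140.19°


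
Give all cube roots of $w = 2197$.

|w| = 2197, arg(w) = 0°
Root modulus = 2197^(1/3) = 13
Root arguments: θ_k = (0° + 360°k)/3 for k = 0, 1, ..., 2
Roots: 13, -13/2 + (13*sqrt(3)/2)i, -13/2 - (13*sqrt(3)/2)i


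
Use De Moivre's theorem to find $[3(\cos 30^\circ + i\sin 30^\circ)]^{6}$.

By De Moivre: z^n = r^n(cos(nθ) + i sin(nθ))
= 3^6(cos(6*30°) + i sin(6*30°))
= 729(cos 180° + i sin 180°)
= -729


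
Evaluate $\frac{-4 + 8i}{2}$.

Divisor is real, so divide each part by 2:
= -2 + 4i


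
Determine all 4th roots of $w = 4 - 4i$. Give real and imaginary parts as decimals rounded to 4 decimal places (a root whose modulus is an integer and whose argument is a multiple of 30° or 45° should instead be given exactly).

|w| = sqrt(32) ≈ 5.656854, arg(w) = 315°
Root modulus = sqrt(32)^(1/4) ≈ 1.542211
Root arguments: θ_k = (315° + 360°k)/4 for k = 0, 1, ..., 3
Compute each root as (root modulus)(cos θ_k + i sin θ_k) using full-precision intermediates, then round to 4 decimal places.
Roots: 0.3009 + 1.5126i, -1.5126 + 0.3009i, -0.3009 - 1.5126i, 1.5126 - 0.3009i


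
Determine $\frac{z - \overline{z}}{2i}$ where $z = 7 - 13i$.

z - conjugate(z) = 2bi
(z - conjugate(z))/(2i) = 2bi/(2i) = b = -13


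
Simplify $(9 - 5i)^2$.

(a + bi)^2 = a^2 - b^2 + 2abi
= 9^2 - (-5)^2 + 2*9*(-5)i
= 56 - 90i


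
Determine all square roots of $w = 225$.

|w| = 225, arg(w) = 0°
Root modulus = 225^(1/2) = 15
Root arguments: θ_k = (0° + 360°k)/2 for k = 0, 1, ..., 1
Roots: 15, -15


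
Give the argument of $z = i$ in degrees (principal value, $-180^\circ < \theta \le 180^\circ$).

a = 0 and b > 0, so z lies on the positive imaginary axis: θ = 90°


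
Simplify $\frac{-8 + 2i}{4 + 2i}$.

Multiply numerator and denominator by conjugate (4 - 2i):
= (-8 + 2i)(4 - 2i) / (4^2 + 2^2)
= (-28 + 24i) / 20
Divide through by 4: (-7 + 6i) / 5
= -7/5 + (6/5)i


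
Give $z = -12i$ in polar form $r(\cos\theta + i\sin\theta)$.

r = |z| = sqrt(a^2 + b^2) = sqrt((0)^2 + (-12)^2) = sqrt(0 + 144) = sqrt(144) = 12
a = 0 and b < 0, so z lies on the negative imaginary axis: θ = 270°
z = 12(cos 270° + i sin 270°)


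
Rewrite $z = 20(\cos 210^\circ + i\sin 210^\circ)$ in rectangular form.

a = r cos θ = 20 * -sqrt(3)/2 = -10*sqrt(3)
b = r sin θ = 20 * -1/2 = -10
z = -10*sqrt(3) - 10i


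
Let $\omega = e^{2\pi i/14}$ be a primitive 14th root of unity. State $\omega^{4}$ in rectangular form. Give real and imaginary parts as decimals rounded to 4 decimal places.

ω^4 = e^(2πi·4/14) = e^(i·4π/7)
= cos(4π/7) + i sin(4π/7)
= -0.2225 + 0.9749i


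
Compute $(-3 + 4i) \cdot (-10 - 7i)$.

(a1*a2 - b1*b2) + (a1*b2 + b1*a2)i
= (30 - (-28)) + (21 + (-40))i
= 58 - 19i


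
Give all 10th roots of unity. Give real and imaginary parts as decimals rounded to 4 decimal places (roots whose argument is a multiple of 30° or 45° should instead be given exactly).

ω_k = e^(2πik/10) = cos(2πk/10) + i sin(2πk/10) for k = 0, 1, ..., 9
Roots: 1, 0.8090 + 0.5878i, 0.3090 + 0.9511i, -0.3090 + 0.9511i, -0.8090 + 0.5878i, -1, -0.8090 - 0.5878i, -0.3090 - 0.9511i, 0.3090 - 0.9511i, 0.8090 - 0.5878i


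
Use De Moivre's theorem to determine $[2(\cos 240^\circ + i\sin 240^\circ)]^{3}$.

By De Moivre: z^n = r^n(cos(nθ) + i sin(nθ))
= 2^3(cos(3*240°) + i sin(3*240°))
= 8(cos 0° + i sin 0°)
= 8


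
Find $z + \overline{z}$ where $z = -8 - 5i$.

z + conjugate(z) = (a + bi) + (a - bi) = 2a
= 2 * (-8) = -16


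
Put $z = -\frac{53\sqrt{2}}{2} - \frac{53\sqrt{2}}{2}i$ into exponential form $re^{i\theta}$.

r = |z| = sqrt((-53*sqrt(2)/2)^2 + (-53*sqrt(2)/2)^2) = sqrt(2809/2 + 2809/2) = sqrt(2809) = 53
θ = arctan(b/a) = arctan(-37.4767/-37.4767) (quadrant-adjusted) = 225° = 5π/4
z = 53e^(i*5π/4)


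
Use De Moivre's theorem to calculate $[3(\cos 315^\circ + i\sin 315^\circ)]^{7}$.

By De Moivre: z^n = r^n(cos(nθ) + i sin(nθ))
= 3^7(cos(7*315°) + i sin(7*315°))
= 2187(cos 45° + i sin 45°)
= 2187*sqrt(2)/2 + (2187*sqrt(2)/2)i


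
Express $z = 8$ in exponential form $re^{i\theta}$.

r = |z| = sqrt((8)^2 + (0)^2) = sqrt(64 + 0) = sqrt(64) = 8
b = 0 and a > 0, so z lies on the positive real axis: θ = 0
z = 8e^(i*0) = 8


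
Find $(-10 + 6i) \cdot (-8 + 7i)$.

(a1*a2 - b1*b2) + (a1*b2 + b1*a2)i
= (80 - 42) + (-70 + (-48))i
= 38 - 118i


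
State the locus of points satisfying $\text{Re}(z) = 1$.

Re(z) = x where z = x + yi; the equation x = 1 is satisfied by all points with that x-coordinate
Locus: Vertical line x = 1


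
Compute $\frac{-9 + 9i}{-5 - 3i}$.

Multiply numerator and denominator by conjugate (-5 + 3i):
= (-9 + 9i)(-5 + 3i) / ((-5)^2 + (-3)^2)
= (18 - 72i) / 34
Divide through by 2: (9 - 36i) / 17
= 9/17 - (36/17)i


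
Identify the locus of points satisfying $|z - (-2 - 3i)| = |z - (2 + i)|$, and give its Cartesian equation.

|z - z1| = |z - z2| means z is equidistant from z1 and z2,
i.e. the perpendicular bisector of the segment from (-2, -3) to (2, 1) (midpoint (0, -1)).
With z = x + yi, square both sides:
(x - (-2))^2 + (y - (-3))^2 = (x - 2)^2 + (y - 1)^2
The x^2 and y^2 terms cancel: 8x + 8y = 5 - 13 = -8
Simplify: x + y = -1
Locus: Perpendicular bisector of the segment from (-2, -3) to (2, 1): the line x + y = -1


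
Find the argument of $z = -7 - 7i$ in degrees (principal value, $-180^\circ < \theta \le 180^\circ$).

θ = arctan(b/a) = arctan(-7/-7) (quadrant-adjusted) = -135°


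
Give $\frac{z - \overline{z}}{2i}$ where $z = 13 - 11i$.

z - conjugate(z) = 2bi
(z - conjugate(z))/(2i) = 2bi/(2i) = b = -11


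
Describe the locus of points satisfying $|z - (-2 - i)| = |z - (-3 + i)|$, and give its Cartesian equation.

|z - z1| = |z - z2| means z is equidistant from z1 and z2,
i.e. the perpendicular bisector of the segment from (-2, -1) to (-3, 1) (midpoint (-5/2, 0)).
With z = x + yi, square both sides:
(x - (-2))^2 + (y - (-1))^2 = (x - (-3))^2 + (y - 1)^2
The x^2 and y^2 terms cancel: -2x + 4y = 10 - 5 = 5
Simplify: 2x - 4y = -5
Locus: Perpendicular bisector of the segment from (-2, -1) to (-3, 1): the line 2x - 4y = -5


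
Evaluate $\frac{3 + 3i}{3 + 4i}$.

Multiply numerator and denominator by conjugate (3 - 4i):
= (3 + 3i)(3 - 4i) / (3^2 + 4^2)
= (21 - 3i) / 25
= 21/25 - (3/25)i


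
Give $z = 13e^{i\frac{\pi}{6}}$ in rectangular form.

a = r cos θ = 13 * sqrt(3)/2 = 13*sqrt(3)/2
b = r sin θ = 13 * 1/2 = 13/2
z = 13*sqrt(3)/2 + (13/2)i


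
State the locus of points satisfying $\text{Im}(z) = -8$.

Im(z) = y where z = x + yi; the equation y = -8 is satisfied by all points with that y-coordinate
Locus: Horizontal line y = -8


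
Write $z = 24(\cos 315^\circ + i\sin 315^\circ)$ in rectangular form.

a = r cos θ = 24 * sqrt(2)/2 = 12*sqrt(2)
b = r sin θ = 24 * -sqrt(2)/2 = -12*sqrt(2)
z = 12*sqrt(2) - 12*sqrt(2)i


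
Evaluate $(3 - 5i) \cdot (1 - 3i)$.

(a1*a2 - b1*b2) + (a1*b2 + b1*a2)i
= (3 - 15) + (-9 + (-5))i
= -12 - 14i


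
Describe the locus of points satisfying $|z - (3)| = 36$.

|z - z0| = r describes a circle centered at z0 with radius r
Here z0 = 3 and r = 36
Locus: Circle centered at (3, 0) with radius 36


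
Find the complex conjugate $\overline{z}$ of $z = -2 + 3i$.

If z = a + bi, then conjugate(z) = a - bi
conjugate(-2 + 3i) = -2 - 3i


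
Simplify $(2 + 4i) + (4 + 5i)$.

(2 + 4) + (4 + 5)i = 6 + 9i


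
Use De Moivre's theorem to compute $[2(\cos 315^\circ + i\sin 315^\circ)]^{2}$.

By De Moivre: z^n = r^n(cos(nθ) + i sin(nθ))
= 2^2(cos(2*315°) + i sin(2*315°))
= 4(cos 270° + i sin 270°)
= -4i


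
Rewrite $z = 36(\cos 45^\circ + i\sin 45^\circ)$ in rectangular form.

a = r cos θ = 36 * sqrt(2)/2 = 18*sqrt(2)
b = r sin θ = 36 * sqrt(2)/2 = 18*sqrt(2)
z = 18*sqrt(2) + 18*sqrt(2)i


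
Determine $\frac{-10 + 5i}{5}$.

Divisor is real, so divide each part by 5:
= -2 + i


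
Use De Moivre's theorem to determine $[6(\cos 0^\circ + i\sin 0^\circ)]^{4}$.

By De Moivre: z^n = r^n(cos(nθ) + i sin(nθ))
= 6^4(cos(4*0°) + i sin(4*0°))
= 1296(cos 0° + i sin 0°)
= 1296


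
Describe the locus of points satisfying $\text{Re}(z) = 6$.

Re(z) = x where z = x + yi; the equation x = 6 is satisfied by all points with that x-coordinate
Locus: Vertical line x = 6


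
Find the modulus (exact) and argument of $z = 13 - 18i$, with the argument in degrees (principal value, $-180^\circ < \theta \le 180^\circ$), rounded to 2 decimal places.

|z| = sqrt(13^2 + (-18)^2) = sqrt(493)
arg(z) = arctan(b/a) = arctan(-18/13) (quadrant-adjusted) = -54.16°


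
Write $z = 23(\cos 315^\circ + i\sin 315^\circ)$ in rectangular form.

a = r cos θ = 23 * sqrt(2)/2 = 23*sqrt(2)/2
b = r sin θ = 23 * -sqrt(2)/2 = -23*sqrt(2)/2
z = 23*sqrt(2)/2 - (23*sqrt(2)/2)i


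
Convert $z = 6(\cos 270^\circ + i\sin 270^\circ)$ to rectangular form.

a = r cos θ = 6 * 0 = 0
b = r sin θ = 6 * -1 = -6
z = -6i


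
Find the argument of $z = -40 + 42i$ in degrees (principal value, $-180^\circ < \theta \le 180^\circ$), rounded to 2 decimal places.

θ = arctan(b/a) = arctan(42/-40) (quadrant-adjusted) = 133.60°


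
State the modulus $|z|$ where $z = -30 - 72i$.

|z| = sqrt(a^2 + b^2) = sqrt((-30)^2 + (-72)^2) = sqrt(6084) = 78


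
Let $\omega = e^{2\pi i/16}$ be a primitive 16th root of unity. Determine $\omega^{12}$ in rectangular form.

ω^12 = e^(2πi·12/16) = e^(i·3π/2)
= cos(3π/2) + i sin(3π/2)
= -i


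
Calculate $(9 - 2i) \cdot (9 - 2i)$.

(a1*a2 - b1*b2) + (a1*b2 + b1*a2)i
= (81 - 4) + (-18 + (-18))i
= 77 - 36i


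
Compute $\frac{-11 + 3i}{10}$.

Divisor is real, so divide each part by 10:
= -11/10 + (3/10)i


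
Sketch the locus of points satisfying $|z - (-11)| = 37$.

|z - z0| = r describes a circle centered at z0 with radius r
Here z0 = -11 and r = 37
Locus: Circle centered at (-11, 0) with radius 37


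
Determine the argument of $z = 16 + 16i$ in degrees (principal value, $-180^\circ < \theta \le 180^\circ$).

θ = arctan(b/a) = arctan(16/16) (quadrant-adjusted) = 45°


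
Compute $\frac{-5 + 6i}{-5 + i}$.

Multiply numerator and denominator by conjugate (-5 - i):
= (-5 + 6i)(-5 - i) / ((-5)^2 + 1^2)
= (31 - 25i) / 26
= 31/26 - (25/26)i


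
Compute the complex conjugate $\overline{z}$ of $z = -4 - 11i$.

If z = a + bi, then conjugate(z) = a - bi
conjugate(-4 - 11i) = -4 + 11i


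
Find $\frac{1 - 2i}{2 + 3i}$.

Multiply numerator and denominator by conjugate (2 - 3i):
= (1 - 2i)(2 - 3i) / (2^2 + 3^2)
= (-4 - 7i) / 13
= -4/13 - (7/13)i


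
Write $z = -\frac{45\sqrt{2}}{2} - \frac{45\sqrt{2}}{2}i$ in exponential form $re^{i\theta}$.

r = |z| = sqrt((-45*sqrt(2)/2)^2 + (-45*sqrt(2)/2)^2) = sqrt(2025/2 + 2025/2) = sqrt(2025) = 45
θ = arctan(b/a) = arctan(-31.8198/-31.8198) (quadrant-adjusted) = 225° = 5π/4
z = 45e^(i*5π/4)


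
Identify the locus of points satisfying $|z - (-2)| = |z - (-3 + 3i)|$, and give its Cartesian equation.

|z - z1| = |z - z2| means z is equidistant from z1 and z2,
i.e. the perpendicular bisector of the segment from (-2, 0) to (-3, 3) (midpoint (-5/2, 3/2)).
With z = x + yi, square both sides:
(x - (-2))^2 + (y - 0)^2 = (x - (-3))^2 + (y - 3)^2
The x^2 and y^2 terms cancel: -2x + 6y = 18 - 4 = 14
Simplify: x - 3y = -7
Locus: Perpendicular bisector of the segment from (-2, 0) to (-3, 3): the line x - 3y = -7


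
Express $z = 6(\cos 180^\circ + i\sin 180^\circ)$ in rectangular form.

a = r cos θ = 6 * -1 = -6
b = r sin θ = 6 * 0 = 0
z = -6


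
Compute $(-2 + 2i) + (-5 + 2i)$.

(-2 + (-5)) + (2 + 2)i = -7 + 4i


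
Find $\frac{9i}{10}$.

Divisor is real, so divide each part by 10:
= 0 + (9/10)i


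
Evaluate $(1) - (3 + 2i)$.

(1 - 3) + (0 - 2)i = -2 - 2i


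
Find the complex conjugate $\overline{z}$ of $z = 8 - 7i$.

If z = a + bi, then conjugate(z) = a - bi
conjugate(8 - 7i) = 8 + 7i


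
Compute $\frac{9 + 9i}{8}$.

Divisor is real, so divide each part by 8:
= 9/8 + (9/8)i


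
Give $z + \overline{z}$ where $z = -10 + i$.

z + conjugate(z) = (a + bi) + (a - bi) = 2a
= 2 * (-10) = -20


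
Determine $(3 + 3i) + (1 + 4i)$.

(3 + 1) + (3 + 4)i = 4 + 7i


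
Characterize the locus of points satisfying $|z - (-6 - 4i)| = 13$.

|z - z0| = r describes a circle centered at z0 with radius r
Here z0 = -6 - 4i and r = 13
Locus: Circle centered at (-6, -4) with radius 13


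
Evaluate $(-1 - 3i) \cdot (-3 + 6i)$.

(a1*a2 - b1*b2) + (a1*b2 + b1*a2)i
= (3 - (-18)) + (-6 + 9)i
= 21 + 3i


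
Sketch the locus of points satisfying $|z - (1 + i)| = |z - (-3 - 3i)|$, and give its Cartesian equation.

|z - z1| = |z - z2| means z is equidistant from z1 and z2,
i.e. the perpendicular bisector of the segment from (1, 1) to (-3, -3) (midpoint (-1, -1)).
With z = x + yi, square both sides:
(x - 1)^2 + (y - 1)^2 = (x - (-3))^2 + (y - (-3))^2
The x^2 and y^2 terms cancel: -8x + (-8)y = 18 - 2 = 16
Simplify: x + y = -2
Locus: Perpendicular bisector of the segment from (1, 1) to (-3, -3): the line x + y = -2


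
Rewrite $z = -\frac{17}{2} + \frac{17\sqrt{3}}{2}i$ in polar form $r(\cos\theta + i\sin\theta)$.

r = |z| = sqrt(a^2 + b^2) = sqrt((-17/2)^2 + (17*sqrt(3)/2)^2) = sqrt(289/4 + 867/4) = sqrt(289) = 17
θ = arctan(b/a) = arctan(14.7224/-8.5) (quadrant-adjusted) = 120°
z = 17(cos 120° + i sin 120°)


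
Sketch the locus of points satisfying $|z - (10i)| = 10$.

|z - z0| = r describes a circle centered at z0 with radius r
Here z0 = 10i and r = 10
Locus: Circle centered at (0, 10) with radius 10


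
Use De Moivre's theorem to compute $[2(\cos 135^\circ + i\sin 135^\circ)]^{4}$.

By De Moivre: z^n = r^n(cos(nθ) + i sin(nθ))
= 2^4(cos(4*135°) + i sin(4*135°))
= 16(cos 180° + i sin 180°)
= -16


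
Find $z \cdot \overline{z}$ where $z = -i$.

z * conjugate(z) = |z|^2 = a^2 + b^2
= 0^2 + (-1)^2 = 1


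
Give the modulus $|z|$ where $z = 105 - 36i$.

|z| = sqrt(a^2 + b^2) = sqrt(105^2 + (-36)^2) = sqrt(12321) = 111


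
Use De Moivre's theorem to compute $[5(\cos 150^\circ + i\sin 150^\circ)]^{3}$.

By De Moivre: z^n = r^n(cos(nθ) + i sin(nθ))
= 5^3(cos(3*150°) + i sin(3*150°))
= 125(cos 90° + i sin 90°)
= 125i


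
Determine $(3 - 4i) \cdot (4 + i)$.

(a1*a2 - b1*b2) + (a1*b2 + b1*a2)i
= (12 - (-4)) + (3 + (-16))i
= 16 - 13i


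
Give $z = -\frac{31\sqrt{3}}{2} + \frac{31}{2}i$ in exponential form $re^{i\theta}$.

r = |z| = sqrt((-31*sqrt(3)/2)^2 + (31/2)^2) = sqrt(2883/4 + 961/4) = sqrt(961) = 31
θ = arctan(b/a) = arctan(15.5/-26.8468) (quadrant-adjusted) = 150° = 5π/6
z = 31e^(i*5π/6)


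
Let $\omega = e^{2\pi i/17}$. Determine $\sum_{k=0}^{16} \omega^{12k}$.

Let ζ = ω^12 = e^(2πi·12/17). Since 17 ∤ 12, ζ ≠ 1.
Sum = Σ_{k=0}^{16} ζ^k = (ζ^17 - 1)/(ζ - 1) = (ω^{12·17} - 1)/(ζ - 1) = (1 - 1)/(ζ - 1) = 0


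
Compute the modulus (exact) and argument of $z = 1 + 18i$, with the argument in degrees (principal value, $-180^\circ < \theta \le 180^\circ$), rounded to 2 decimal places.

|z| = sqrt(1^2 + 18^2) = sqrt(325)
arg(z) = arctan(b/a) = arctan(18/1) (quadrant-adjusted) = 86.82°


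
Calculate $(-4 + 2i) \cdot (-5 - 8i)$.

(a1*a2 - b1*b2) + (a1*b2 + b1*a2)i
= (20 - (-16)) + (32 + (-10))i
= 36 + 22i


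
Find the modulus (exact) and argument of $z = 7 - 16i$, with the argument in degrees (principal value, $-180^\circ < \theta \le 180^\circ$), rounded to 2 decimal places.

|z| = sqrt(7^2 + (-16)^2) = sqrt(305)
arg(z) = arctan(b/a) = arctan(-16/7) (quadrant-adjusted) = -66.37°


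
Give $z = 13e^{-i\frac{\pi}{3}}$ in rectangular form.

a = r cos θ = 13 * 1/2 = 13/2
b = r sin θ = 13 * -sqrt(3)/2 = -13*sqrt(3)/2
z = 13/2 - (13*sqrt(3)/2)i


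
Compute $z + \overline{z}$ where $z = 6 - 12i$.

z + conjugate(z) = (a + bi) + (a - bi) = 2a
= 2 * 6 = 12


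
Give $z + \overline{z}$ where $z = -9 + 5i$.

z + conjugate(z) = (a + bi) + (a - bi) = 2a
= 2 * (-9) = -18


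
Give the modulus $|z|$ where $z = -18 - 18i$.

|z| = sqrt(a^2 + b^2) = sqrt((-18)^2 + (-18)^2) = sqrt(648) = sqrt(648)


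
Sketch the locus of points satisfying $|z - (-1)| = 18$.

|z - z0| = r describes a circle centered at z0 with radius r
Here z0 = -1 and r = 18
Locus: Circle centered at (-1, 0) with radius 18


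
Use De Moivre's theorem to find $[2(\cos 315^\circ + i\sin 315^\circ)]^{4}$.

By De Moivre: z^n = r^n(cos(nθ) + i sin(nθ))
= 2^4(cos(4*315°) + i sin(4*315°))
= 16(cos 180° + i sin 180°)
= -16


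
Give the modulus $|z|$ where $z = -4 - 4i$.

|z| = sqrt(a^2 + b^2) = sqrt((-4)^2 + (-4)^2) = sqrt(32) = sqrt(32)


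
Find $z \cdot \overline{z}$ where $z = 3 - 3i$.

z * conjugate(z) = |z|^2 = a^2 + b^2
= 3^2 + (-3)^2 = 18


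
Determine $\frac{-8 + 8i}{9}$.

Divisor is real, so divide each part by 9:
= -8/9 + (8/9)i


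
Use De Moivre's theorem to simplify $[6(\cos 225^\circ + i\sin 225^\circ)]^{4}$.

By De Moivre: z^n = r^n(cos(nθ) + i sin(nθ))
= 6^4(cos(4*225°) + i sin(4*225°))
= 1296(cos 180° + i sin 180°)
= -1296


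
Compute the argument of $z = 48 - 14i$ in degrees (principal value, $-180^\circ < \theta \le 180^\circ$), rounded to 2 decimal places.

θ = arctan(b/a) = arctan(-14/48) (quadrant-adjusted) = -16.26°


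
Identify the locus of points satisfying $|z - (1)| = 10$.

|z - z0| = r describes a circle centered at z0 with radius r
Here z0 = 1 and r = 10
Locus: Circle centered at (1, 0) with radius 10


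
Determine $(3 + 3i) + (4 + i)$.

(3 + 4) + (3 + 1)i = 7 + 4i


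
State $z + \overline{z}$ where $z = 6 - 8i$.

z + conjugate(z) = (a + bi) + (a - bi) = 2a
= 2 * 6 = 12


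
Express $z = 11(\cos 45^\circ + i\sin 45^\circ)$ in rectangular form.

a = r cos θ = 11 * sqrt(2)/2 = 11*sqrt(2)/2
b = r sin θ = 11 * sqrt(2)/2 = 11*sqrt(2)/2
z = 11*sqrt(2)/2 + (11*sqrt(2)/2)i


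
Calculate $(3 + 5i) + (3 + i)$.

(3 + 3) + (5 + 1)i = 6 + 6i


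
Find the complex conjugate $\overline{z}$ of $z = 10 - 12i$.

If z = a + bi, then conjugate(z) = a - bi
conjugate(10 - 12i) = 10 + 12i


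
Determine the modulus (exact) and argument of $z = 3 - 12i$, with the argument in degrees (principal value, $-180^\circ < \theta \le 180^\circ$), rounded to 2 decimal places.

|z| = sqrt(3^2 + (-12)^2) = sqrt(153)
arg(z) = arctan(b/a) = arctan(-12/3) (quadrant-adjusted) = -75.96°


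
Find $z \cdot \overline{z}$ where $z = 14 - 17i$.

z * conjugate(z) = |z|^2 = a^2 + b^2
= 14^2 + (-17)^2 = 485


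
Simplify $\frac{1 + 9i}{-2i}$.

Multiply numerator and denominator by conjugate (2i):
= (1 + 9i)(2i) / (0^2 + (-2)^2)
= (-18 + 2i) / 4
Divide through by 2: (-9 + i) / 2
= -9/2 + (1/2)i


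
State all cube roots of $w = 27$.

|w| = 27, arg(w) = 0°
Root modulus = 27^(1/3) = 3
Root arguments: θ_k = (0° + 360°k)/3 for k = 0, 1, ..., 2
Roots: 3, -3/2 + (3*sqrt(3)/2)i, -3/2 - (3*sqrt(3)/2)i


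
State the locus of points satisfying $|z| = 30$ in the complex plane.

|z| = 30 means sqrt(x^2 + y^2) = 30
This is a circle of radius 30 centered at the origin


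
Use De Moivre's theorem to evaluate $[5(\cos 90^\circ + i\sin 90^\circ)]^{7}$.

By De Moivre: z^n = r^n(cos(nθ) + i sin(nθ))
= 5^7(cos(7*90°) + i sin(7*90°))
= 78125(cos 270° + i sin 270°)
= -78125i


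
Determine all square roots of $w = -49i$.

|w| = 49, arg(w) = 270°
Root modulus = 49^(1/2) = 7
Root arguments: θ_k = (270° + 360°k)/2 for k = 0, 1, ..., 1
Roots: -7*sqrt(2)/2 + (7*sqrt(2)/2)i, 7*sqrt(2)/2 - (7*sqrt(2)/2)i


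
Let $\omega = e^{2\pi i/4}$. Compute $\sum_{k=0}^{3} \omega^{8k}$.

Since 4 divides 8, ω^8 = (ω^4)^2 = 1^2 = 1, so every term is 1.
Sum = 4 · 1 = 4


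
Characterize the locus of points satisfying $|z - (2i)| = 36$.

|z - z0| = r describes a circle centered at z0 with radius r
Here z0 = 2i and r = 36
Locus: Circle centered at (0, 2) with radius 36


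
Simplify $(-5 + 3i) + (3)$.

(-5 + 3) + (3 + 0)i = -2 + 3i


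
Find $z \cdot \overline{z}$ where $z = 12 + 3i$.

z * conjugate(z) = |z|^2 = a^2 + b^2
= 12^2 + 3^2 = 153


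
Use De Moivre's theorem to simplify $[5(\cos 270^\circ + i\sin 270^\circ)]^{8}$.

By De Moivre: z^n = r^n(cos(nθ) + i sin(nθ))
= 5^8(cos(8*270°) + i sin(8*270°))
= 390625(cos 0° + i sin 0°)
= 390625


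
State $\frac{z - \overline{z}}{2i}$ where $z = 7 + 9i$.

z - conjugate(z) = 2bi
(z - conjugate(z))/(2i) = 2bi/(2i) = b = 9


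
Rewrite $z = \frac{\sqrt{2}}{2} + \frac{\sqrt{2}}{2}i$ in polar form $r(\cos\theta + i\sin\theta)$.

r = |z| = sqrt(a^2 + b^2) = sqrt((sqrt(2)/2)^2 + (sqrt(2)/2)^2) = sqrt(1/2 + 1/2) = sqrt(1) = 1
θ = arctan(b/a) = arctan(0.7071/0.7071) (quadrant-adjusted) = 45°
z = 1(cos 45° + i sin 45°)


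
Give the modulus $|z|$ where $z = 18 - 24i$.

|z| = sqrt(a^2 + b^2) = sqrt(18^2 + (-24)^2) = sqrt(900) = 30


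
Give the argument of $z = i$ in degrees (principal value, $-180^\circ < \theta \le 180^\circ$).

a = 0 and b > 0, so z lies on the positive imaginary axis: θ = 90°


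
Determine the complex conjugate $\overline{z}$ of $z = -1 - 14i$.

If z = a + bi, then conjugate(z) = a - bi
conjugate(-1 - 14i) = -1 + 14i


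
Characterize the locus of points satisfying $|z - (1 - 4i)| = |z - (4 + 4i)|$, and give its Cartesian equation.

|z - z1| = |z - z2| means z is equidistant from z1 and z2,
i.e. the perpendicular bisector of the segment from (1, -4) to (4, 4) (midpoint (5/2, 0)).
With z = x + yi, square both sides:
(x - 1)^2 + (y - (-4))^2 = (x - 4)^2 + (y - 4)^2
The x^2 and y^2 terms cancel: 6x + 16y = 32 - 17 = 15
Simplify: 6x + 16y = 15
Locus: Perpendicular bisector of the segment from (1, -4) to (4, 4): the line 6x + 16y = 15


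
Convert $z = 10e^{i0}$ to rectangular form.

a = r cos θ = 10 * 1 = 10
b = r sin θ = 10 * 0 = 0
z = 10


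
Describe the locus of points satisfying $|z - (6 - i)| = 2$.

|z - z0| = r describes a circle centered at z0 with radius r
Here z0 = 6 - i and r = 2
Locus: Circle centered at (6, -1) with radius 2


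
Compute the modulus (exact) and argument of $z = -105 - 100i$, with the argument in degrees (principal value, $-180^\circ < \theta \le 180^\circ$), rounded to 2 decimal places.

|z| = sqrt((-105)^2 + (-100)^2) = 145
arg(z) = arctan(b/a) = arctan(-100/-105) (quadrant-adjusted) = -136.40°


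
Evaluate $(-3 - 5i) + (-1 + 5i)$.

(-3 + (-1)) + (-5 + 5)i = -4


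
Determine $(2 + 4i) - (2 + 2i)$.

(2 - 2) + (4 - 2)i = 2i


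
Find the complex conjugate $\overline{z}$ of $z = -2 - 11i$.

If z = a + bi, then conjugate(z) = a - bi
conjugate(-2 - 11i) = -2 + 11i


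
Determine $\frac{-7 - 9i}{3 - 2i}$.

Multiply numerator and denominator by conjugate (3 + 2i):
= (-7 - 9i)(3 + 2i) / (3^2 + (-2)^2)
= (-3 - 41i) / 13
= -3/13 - (41/13)i


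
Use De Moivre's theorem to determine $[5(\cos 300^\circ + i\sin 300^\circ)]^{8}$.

By De Moivre: z^n = r^n(cos(nθ) + i sin(nθ))
= 5^8(cos(8*300°) + i sin(8*300°))
= 390625(cos 240° + i sin 240°)
= -390625/2 - (390625*sqrt(3)/2)i


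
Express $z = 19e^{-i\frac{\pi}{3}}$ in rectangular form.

a = r cos θ = 19 * 1/2 = 19/2
b = r sin θ = 19 * -sqrt(3)/2 = -19*sqrt(3)/2
z = 19/2 - (19*sqrt(3)/2)i


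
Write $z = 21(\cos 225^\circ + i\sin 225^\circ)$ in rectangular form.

a = r cos θ = 21 * -sqrt(2)/2 = -21*sqrt(2)/2
b = r sin θ = 21 * -sqrt(2)/2 = -21*sqrt(2)/2
z = -21*sqrt(2)/2 - (21*sqrt(2)/2)i


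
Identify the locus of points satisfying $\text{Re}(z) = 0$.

Re(z) = x where z = x + yi; the equation x = 0 is satisfied by all points with that x-coordinate
Locus: Vertical line x = 0


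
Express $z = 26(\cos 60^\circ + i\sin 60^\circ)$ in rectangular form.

a = r cos θ = 26 * 1/2 = 13
b = r sin θ = 26 * sqrt(3)/2 = 13*sqrt(3)
z = 13 + 13*sqrt(3)i


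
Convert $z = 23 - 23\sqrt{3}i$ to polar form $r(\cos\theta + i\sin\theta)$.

r = |z| = sqrt(a^2 + b^2) = sqrt((23)^2 + (-23*sqrt(3))^2) = sqrt(529 + 1587) = sqrt(2116) = 46
θ = arctan(b/a) = arctan(-39.8372/23) (quadrant-adjusted) = 300°
z = 46(cos 300° + i sin 300°)


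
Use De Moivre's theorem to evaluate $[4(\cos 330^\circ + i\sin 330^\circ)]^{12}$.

By De Moivre: z^n = r^n(cos(nθ) + i sin(nθ))
= 4^12(cos(12*330°) + i sin(12*330°))
= 16777216(cos 0° + i sin 0°)
= 16777216


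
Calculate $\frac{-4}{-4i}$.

Multiply numerator and denominator by conjugate (4i):
= (-4)(4i) / (0^2 + (-4)^2)
= (-16i) / 16
= -i


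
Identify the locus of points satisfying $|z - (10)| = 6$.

|z - z0| = r describes a circle centered at z0 with radius r
Here z0 = 10 and r = 6
Locus: Circle centered at (10, 0) with radius 6


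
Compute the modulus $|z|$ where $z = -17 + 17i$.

|z| = sqrt(a^2 + b^2) = sqrt((-17)^2 + 17^2) = sqrt(578) = sqrt(578)


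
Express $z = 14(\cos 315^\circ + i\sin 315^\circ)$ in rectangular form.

a = r cos θ = 14 * sqrt(2)/2 = 7*sqrt(2)
b = r sin θ = 14 * -sqrt(2)/2 = -7*sqrt(2)
z = 7*sqrt(2) - 7*sqrt(2)i


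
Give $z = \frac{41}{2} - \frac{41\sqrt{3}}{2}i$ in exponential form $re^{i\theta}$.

r = |z| = sqrt((41/2)^2 + (-41*sqrt(3)/2)^2) = sqrt(1681/4 + 5043/4) = sqrt(1681) = 41
θ = arctan(b/a) = arctan(-35.507/20.5) (quadrant-adjusted) = -60° = -π/3
z = 41e^(-i*π/3)


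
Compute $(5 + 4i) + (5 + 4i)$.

(5 + 5) + (4 + 4)i = 10 + 8i


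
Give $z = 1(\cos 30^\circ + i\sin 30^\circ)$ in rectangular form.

a = r cos θ = 1 * sqrt(3)/2 = sqrt(3)/2
b = r sin θ = 1 * 1/2 = 1/2
z = sqrt(3)/2 + (1/2)i


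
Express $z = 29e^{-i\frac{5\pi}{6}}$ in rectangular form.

a = r cos θ = 29 * -sqrt(3)/2 = -29*sqrt(3)/2
b = r sin θ = 29 * -1/2 = -29/2
z = -29*sqrt(3)/2 - (29/2)i


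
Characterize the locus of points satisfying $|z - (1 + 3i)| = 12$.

|z - z0| = r describes a circle centered at z0 with radius r
Here z0 = 1 + 3i and r = 12
Locus: Circle centered at (1, 3) with radius 12


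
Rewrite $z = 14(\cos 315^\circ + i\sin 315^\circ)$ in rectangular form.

a = r cos θ = 14 * sqrt(2)/2 = 7*sqrt(2)
b = r sin θ = 14 * -sqrt(2)/2 = -7*sqrt(2)
z = 7*sqrt(2) - 7*sqrt(2)i


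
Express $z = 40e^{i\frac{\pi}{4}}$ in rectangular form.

a = r cos θ = 40 * sqrt(2)/2 = 20*sqrt(2)
b = r sin θ = 40 * sqrt(2)/2 = 20*sqrt(2)
z = 20*sqrt(2) + 20*sqrt(2)i


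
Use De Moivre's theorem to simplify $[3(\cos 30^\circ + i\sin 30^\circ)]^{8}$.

By De Moivre: z^n = r^n(cos(nθ) + i sin(nθ))
= 3^8(cos(8*30°) + i sin(8*30°))
= 6561(cos 240° + i sin 240°)
= -6561/2 - (6561*sqrt(3)/2)i


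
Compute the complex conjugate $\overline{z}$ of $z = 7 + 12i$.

If z = a + bi, then conjugate(z) = a - bi
conjugate(7 + 12i) = 7 - 12i


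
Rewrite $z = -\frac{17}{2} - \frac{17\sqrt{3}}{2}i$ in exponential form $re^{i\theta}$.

r = |z| = sqrt((-17/2)^2 + (-17*sqrt(3)/2)^2) = sqrt(289/4 + 867/4) = sqrt(289) = 17
θ = arctan(b/a) = arctan(-14.7224/-8.5) (quadrant-adjusted) = -120° = -2π/3
z = 17e^(-i*2π/3)


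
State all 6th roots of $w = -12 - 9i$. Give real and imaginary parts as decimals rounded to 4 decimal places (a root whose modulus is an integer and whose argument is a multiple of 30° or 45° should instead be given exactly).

|w| = 15, arg(w) ≈ 216.869898°
Root modulus = 15^(1/6) ≈ 1.570418
Root arguments: θ_k = (arg(w) + 360°k)/6 for k = 0, 1, ..., 5
Compute each root as (root modulus)(cos θ_k + i sin θ_k) using full-precision intermediates, then round to 4 decimal places.
Roots: 1.2682 + 0.9263i, -0.1681 + 1.5614i, -1.4363 + 0.6351i, -1.2682 - 0.9263i, 0.1681 - 1.5614i, 1.4363 - 0.6351i


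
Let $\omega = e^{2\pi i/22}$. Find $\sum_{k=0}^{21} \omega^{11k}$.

Let ζ = ω^11 = e^(2πi·11/22). Since 22 ∤ 11, ζ ≠ 1.
Sum = Σ_{k=0}^{21} ζ^k = (ζ^22 - 1)/(ζ - 1) = (ω^{11·22} - 1)/(ζ - 1) = (1 - 1)/(ζ - 1) = 0


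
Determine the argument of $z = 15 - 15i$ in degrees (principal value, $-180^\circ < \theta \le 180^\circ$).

θ = arctan(b/a) = arctan(-15/15) (quadrant-adjusted) = -45°


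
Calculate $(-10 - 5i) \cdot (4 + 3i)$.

(a1*a2 - b1*b2) + (a1*b2 + b1*a2)i
= (-40 - (-15)) + (-30 + (-20))i
= -25 - 50i


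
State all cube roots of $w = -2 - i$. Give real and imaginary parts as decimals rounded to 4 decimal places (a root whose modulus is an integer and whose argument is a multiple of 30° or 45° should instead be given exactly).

|w| = sqrt(5) ≈ 2.236068, arg(w) ≈ 206.565051°
Root modulus = sqrt(5)^(1/3) ≈ 1.307660
Root arguments: θ_k = (arg(w) + 360°k)/3 for k = 0, 1, ..., 2
Compute each root as (root modulus)(cos θ_k + i sin θ_k) using full-precision intermediates, then round to 4 decimal places.
Roots: 0.4717 + 1.2196i, -1.2921 - 0.2013i, 0.8204 - 1.0183i


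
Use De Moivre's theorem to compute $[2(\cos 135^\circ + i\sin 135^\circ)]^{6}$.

By De Moivre: z^n = r^n(cos(nθ) + i sin(nθ))
= 2^6(cos(6*135°) + i sin(6*135°))
= 64(cos 90° + i sin 90°)
= 64i


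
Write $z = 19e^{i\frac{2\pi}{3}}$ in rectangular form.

a = r cos θ = 19 * -1/2 = -19/2
b = r sin θ = 19 * sqrt(3)/2 = 19*sqrt(3)/2
z = -19/2 + (19*sqrt(3)/2)i


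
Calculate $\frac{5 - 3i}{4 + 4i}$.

Multiply numerator and denominator by conjugate (4 - 4i):
= (5 - 3i)(4 - 4i) / (4^2 + 4^2)
= (8 - 32i) / 32
Divide through by 8: (1 - 4i) / 4
= 1/4 - i


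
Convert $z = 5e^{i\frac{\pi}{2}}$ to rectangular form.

a = r cos θ = 5 * 0 = 0
b = r sin θ = 5 * 1 = 5
z = 5i


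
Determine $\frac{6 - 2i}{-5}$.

Divisor is real, so divide each part by -5:
= -6/5 + (2/5)i


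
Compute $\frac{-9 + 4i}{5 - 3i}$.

Multiply numerator and denominator by conjugate (5 + 3i):
= (-9 + 4i)(5 + 3i) / (5^2 + (-3)^2)
= (-57 - 7i) / 34
= -57/34 - (7/34)i


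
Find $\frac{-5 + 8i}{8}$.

Divisor is real, so divide each part by 8:
= -5/8 + i


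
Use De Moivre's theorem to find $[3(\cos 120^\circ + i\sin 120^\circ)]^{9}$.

By De Moivre: z^n = r^n(cos(nθ) + i sin(nθ))
= 3^9(cos(9*120°) + i sin(9*120°))
= 19683(cos 0° + i sin 0°)
= 19683


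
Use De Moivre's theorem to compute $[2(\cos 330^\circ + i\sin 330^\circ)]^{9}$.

By De Moivre: z^n = r^n(cos(nθ) + i sin(nθ))
= 2^9(cos(9*330°) + i sin(9*330°))
= 512(cos 90° + i sin 90°)
= 512i


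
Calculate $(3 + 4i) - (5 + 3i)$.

(3 - 5) + (4 - 3)i = -2 + i


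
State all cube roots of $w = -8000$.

|w| = 8000, arg(w) = 180°
Root modulus = 8000^(1/3) = 20
Root arguments: θ_k = (180° + 360°k)/3 for k = 0, 1, ..., 2
Roots: 10 + 10*sqrt(3)i, -20, 10 - 10*sqrt(3)i


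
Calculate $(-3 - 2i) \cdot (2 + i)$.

(a1*a2 - b1*b2) + (a1*b2 + b1*a2)i
= (-6 - (-2)) + (-3 + (-4))i
= -4 - 7i


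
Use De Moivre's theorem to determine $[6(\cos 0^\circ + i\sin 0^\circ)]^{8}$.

By De Moivre: z^n = r^n(cos(nθ) + i sin(nθ))
= 6^8(cos(8*0°) + i sin(8*0°))
= 1679616(cos 0° + i sin 0°)
= 1679616


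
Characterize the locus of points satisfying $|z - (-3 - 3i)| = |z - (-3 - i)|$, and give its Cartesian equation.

|z - z1| = |z - z2| means z is equidistant from z1 and z2,
i.e. the perpendicular bisector of the segment from (-3, -3) to (-3, -1) (midpoint (-3, -2)).
With z = x + yi, square both sides:
(x - (-3))^2 + (y - (-3))^2 = (x - (-3))^2 + (y - (-1))^2
The x^2 and y^2 terms cancel: 0x + 4y = 10 - 18 = -8
Simplify: y = -2
Locus: Perpendicular bisector of the segment from (-3, -3) to (-3, -1): the line y = -2


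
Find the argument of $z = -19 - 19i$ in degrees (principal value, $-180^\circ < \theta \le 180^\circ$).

θ = arctan(b/a) = arctan(-19/-19) (quadrant-adjusted) = -135°


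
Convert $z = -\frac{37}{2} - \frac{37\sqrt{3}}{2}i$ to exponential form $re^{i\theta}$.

r = |z| = sqrt((-37/2)^2 + (-37*sqrt(3)/2)^2) = sqrt(1369/4 + 4107/4) = sqrt(1369) = 37
θ = arctan(b/a) = arctan(-32.0429/-18.5) (quadrant-adjusted) = 240° = 4π/3
z = 37e^(i*4π/3)


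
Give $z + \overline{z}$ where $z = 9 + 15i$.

z + conjugate(z) = (a + bi) + (a - bi) = 2a
= 2 * 9 = 18


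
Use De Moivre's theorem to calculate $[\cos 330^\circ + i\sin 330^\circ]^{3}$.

By De Moivre: z^n = r^n(cos(nθ) + i sin(nθ))
= 1^3(cos(3*330°) + i sin(3*330°))
= 1(cos 270° + i sin 270°)
= -i


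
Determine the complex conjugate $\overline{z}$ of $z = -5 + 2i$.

If z = a + bi, then conjugate(z) = a - bi
conjugate(-5 + 2i) = -5 - 2i


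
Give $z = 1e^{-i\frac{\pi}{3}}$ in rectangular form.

a = r cos θ = 1 * 1/2 = 1/2
b = r sin θ = 1 * -sqrt(3)/2 = -sqrt(3)/2
z = 1/2 - (sqrt(3)/2)i


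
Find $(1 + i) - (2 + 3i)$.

(1 - 2) + (1 - 3)i = -1 - 2i


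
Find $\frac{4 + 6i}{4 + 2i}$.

Multiply numerator and denominator by conjugate (4 - 2i):
= (4 + 6i)(4 - 2i) / (4^2 + 2^2)
= (28 + 16i) / 20
Divide through by 4: (7 + 4i) / 5
= 7/5 + (4/5)i


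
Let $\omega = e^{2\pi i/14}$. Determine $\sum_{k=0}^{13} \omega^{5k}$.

Let ζ = ω^5 = e^(2πi·5/14). Since 14 ∤ 5, ζ ≠ 1.
Sum = Σ_{k=0}^{13} ζ^k = (ζ^14 - 1)/(ζ - 1) = (ω^{5·14} - 1)/(ζ - 1) = (1 - 1)/(ζ - 1) = 0


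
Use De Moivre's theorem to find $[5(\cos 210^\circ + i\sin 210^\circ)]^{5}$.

By De Moivre: z^n = r^n(cos(nθ) + i sin(nθ))
= 5^5(cos(5*210°) + i sin(5*210°))
= 3125(cos 330° + i sin 330°)
= 3125*sqrt(3)/2 - (3125/2)i


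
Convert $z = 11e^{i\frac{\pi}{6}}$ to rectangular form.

a = r cos θ = 11 * sqrt(3)/2 = 11*sqrt(3)/2
b = r sin θ = 11 * 1/2 = 11/2
z = 11*sqrt(3)/2 + (11/2)i
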